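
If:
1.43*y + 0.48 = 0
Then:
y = -0.34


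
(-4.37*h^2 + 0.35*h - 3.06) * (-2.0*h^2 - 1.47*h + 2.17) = 8.74*h^4 + 5.7239*h^3 - 3.8774*h^2 + 5.2577*h - 6.6402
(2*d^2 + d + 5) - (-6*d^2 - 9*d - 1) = 8*d^2 + 10*d + 6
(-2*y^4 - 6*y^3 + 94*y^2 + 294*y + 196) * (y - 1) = -2*y^5 - 4*y^4 + 100*y^3 + 200*y^2 - 98*y - 196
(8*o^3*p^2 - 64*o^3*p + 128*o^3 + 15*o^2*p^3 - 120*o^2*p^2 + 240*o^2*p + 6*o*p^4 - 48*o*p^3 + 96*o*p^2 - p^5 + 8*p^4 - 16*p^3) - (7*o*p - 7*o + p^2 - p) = 8*o^3*p^2 - 64*o^3*p + 128*o^3 + 15*o^2*p^3 - 120*o^2*p^2 + 240*o^2*p + 6*o*p^4 - 48*o*p^3 + 96*o*p^2 - 7*o*p + 7*o - p^5 + 8*p^4 - 16*p^3 - p^2 + p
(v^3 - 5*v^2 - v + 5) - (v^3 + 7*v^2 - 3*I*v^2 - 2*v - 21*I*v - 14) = -12*v^2 + 3*I*v^2 + v + 21*I*v + 19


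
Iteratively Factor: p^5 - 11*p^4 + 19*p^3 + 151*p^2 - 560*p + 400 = (p - 4)*(p^4 - 7*p^3 - 9*p^2 + 115*p - 100) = (p - 4)*(p - 1)*(p^3 - 6*p^2 - 15*p + 100) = (p - 5)*(p - 4)*(p - 1)*(p^2 - p - 20) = (p - 5)^2*(p - 4)*(p - 1)*(p + 4)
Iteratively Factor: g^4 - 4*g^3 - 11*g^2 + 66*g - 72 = (g + 4)*(g^3 - 8*g^2 + 21*g - 18) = (g - 3)*(g + 4)*(g^2 - 5*g + 6) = (g - 3)*(g - 2)*(g + 4)*(g - 3)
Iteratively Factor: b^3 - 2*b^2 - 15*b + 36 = (b - 3)*(b^2 + b - 12) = (b - 3)^2*(b + 4)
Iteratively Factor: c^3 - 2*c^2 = (c)*(c^2 - 2*c) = c*(c - 2)*(c)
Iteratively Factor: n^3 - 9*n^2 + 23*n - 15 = (n - 5)*(n^2 - 4*n + 3) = (n - 5)*(n - 3)*(n - 1)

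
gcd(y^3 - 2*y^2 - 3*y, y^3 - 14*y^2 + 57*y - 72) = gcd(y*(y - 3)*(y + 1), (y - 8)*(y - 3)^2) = y - 3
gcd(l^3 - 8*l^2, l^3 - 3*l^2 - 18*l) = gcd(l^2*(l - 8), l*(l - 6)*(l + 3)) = l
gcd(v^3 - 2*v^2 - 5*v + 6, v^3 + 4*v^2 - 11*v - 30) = v^2 - v - 6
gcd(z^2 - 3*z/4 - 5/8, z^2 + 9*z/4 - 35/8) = z - 5/4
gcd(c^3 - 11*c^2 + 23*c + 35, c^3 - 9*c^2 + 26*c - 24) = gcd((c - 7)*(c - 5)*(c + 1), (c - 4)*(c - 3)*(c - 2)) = 1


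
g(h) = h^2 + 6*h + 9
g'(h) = 2*h + 6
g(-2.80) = 0.04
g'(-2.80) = 0.40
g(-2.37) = 0.40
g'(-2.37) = 1.26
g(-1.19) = 3.28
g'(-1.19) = 3.62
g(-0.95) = 4.20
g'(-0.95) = 4.10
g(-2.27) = 0.53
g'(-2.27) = 1.46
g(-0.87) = 4.54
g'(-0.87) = 4.26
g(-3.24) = 0.06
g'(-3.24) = -0.48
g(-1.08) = 3.69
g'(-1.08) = 3.84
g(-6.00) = 9.00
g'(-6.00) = -6.00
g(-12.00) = 81.00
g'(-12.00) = -18.00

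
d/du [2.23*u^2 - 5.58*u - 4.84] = 4.46*u - 5.58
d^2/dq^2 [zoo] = 0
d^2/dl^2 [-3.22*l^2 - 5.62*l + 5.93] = -6.44000000000000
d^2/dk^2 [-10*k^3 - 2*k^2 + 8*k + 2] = -60*k - 4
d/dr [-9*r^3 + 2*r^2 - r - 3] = -27*r^2 + 4*r - 1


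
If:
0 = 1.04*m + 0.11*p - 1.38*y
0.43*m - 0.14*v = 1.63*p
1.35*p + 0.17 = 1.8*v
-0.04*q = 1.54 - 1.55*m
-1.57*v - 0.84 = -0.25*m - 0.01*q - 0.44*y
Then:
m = 1.99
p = 0.49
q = 38.59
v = 0.46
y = 1.54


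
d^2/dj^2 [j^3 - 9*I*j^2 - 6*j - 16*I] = 6*j - 18*I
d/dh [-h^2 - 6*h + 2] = -2*h - 6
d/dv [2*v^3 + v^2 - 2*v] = 6*v^2 + 2*v - 2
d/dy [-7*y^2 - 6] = -14*y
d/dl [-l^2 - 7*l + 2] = -2*l - 7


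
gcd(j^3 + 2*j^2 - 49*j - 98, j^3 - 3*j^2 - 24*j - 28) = j^2 - 5*j - 14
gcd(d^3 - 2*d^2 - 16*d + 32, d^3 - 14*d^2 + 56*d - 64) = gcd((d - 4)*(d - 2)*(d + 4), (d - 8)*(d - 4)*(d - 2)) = d^2 - 6*d + 8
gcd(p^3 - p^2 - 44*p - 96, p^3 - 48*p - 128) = p^2 - 4*p - 32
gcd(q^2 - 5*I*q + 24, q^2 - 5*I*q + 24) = q^2 - 5*I*q + 24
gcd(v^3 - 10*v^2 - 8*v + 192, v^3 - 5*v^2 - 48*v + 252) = v - 6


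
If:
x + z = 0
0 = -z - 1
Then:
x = 1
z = -1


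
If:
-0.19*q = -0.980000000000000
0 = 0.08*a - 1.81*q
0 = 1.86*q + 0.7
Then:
No Solution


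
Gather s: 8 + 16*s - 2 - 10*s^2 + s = -10*s^2 + 17*s + 6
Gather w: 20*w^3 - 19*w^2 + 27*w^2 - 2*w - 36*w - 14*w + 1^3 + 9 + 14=20*w^3 + 8*w^2 - 52*w + 24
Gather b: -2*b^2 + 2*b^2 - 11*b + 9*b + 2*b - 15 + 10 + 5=0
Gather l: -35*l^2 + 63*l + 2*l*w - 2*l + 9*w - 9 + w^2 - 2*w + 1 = -35*l^2 + l*(2*w + 61) + w^2 + 7*w - 8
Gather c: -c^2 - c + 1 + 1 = -c^2 - c + 2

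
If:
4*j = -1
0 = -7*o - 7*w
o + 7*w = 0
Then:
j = -1/4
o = 0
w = 0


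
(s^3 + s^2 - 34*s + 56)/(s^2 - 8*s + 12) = (s^2 + 3*s - 28)/(s - 6)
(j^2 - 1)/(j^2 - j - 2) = (j - 1)/(j - 2)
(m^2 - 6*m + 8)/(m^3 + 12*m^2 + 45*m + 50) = (m^2 - 6*m + 8)/(m^3 + 12*m^2 + 45*m + 50)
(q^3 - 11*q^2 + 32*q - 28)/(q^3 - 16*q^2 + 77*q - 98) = (q - 2)/(q - 7)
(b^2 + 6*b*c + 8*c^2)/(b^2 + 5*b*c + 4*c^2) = (b + 2*c)/(b + c)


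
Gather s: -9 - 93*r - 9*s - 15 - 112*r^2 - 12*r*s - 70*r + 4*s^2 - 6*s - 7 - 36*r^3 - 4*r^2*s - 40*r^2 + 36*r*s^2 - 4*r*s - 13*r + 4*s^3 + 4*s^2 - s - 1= -36*r^3 - 152*r^2 - 176*r + 4*s^3 + s^2*(36*r + 8) + s*(-4*r^2 - 16*r - 16) - 32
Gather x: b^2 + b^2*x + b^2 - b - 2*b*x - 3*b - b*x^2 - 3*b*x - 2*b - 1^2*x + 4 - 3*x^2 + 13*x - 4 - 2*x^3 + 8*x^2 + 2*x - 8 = 2*b^2 - 6*b - 2*x^3 + x^2*(5 - b) + x*(b^2 - 5*b + 14) - 8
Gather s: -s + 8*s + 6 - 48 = 7*s - 42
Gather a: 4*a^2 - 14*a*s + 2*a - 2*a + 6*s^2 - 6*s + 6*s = 4*a^2 - 14*a*s + 6*s^2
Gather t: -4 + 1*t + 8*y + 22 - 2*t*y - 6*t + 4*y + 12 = t*(-2*y - 5) + 12*y + 30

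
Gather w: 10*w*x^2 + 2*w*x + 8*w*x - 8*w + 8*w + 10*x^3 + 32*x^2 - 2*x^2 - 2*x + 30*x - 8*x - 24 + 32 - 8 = w*(10*x^2 + 10*x) + 10*x^3 + 30*x^2 + 20*x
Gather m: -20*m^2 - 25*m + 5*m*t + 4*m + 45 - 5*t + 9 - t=-20*m^2 + m*(5*t - 21) - 6*t + 54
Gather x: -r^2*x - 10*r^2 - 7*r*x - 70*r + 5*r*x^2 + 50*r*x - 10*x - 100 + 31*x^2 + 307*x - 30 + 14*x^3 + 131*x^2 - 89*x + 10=-10*r^2 - 70*r + 14*x^3 + x^2*(5*r + 162) + x*(-r^2 + 43*r + 208) - 120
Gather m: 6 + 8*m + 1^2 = 8*m + 7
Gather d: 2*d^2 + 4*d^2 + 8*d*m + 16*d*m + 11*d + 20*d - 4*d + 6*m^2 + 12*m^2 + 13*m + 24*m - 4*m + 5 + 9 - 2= 6*d^2 + d*(24*m + 27) + 18*m^2 + 33*m + 12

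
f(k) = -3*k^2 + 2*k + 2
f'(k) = 2 - 6*k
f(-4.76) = -75.49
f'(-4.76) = 30.56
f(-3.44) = -40.38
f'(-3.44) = 22.64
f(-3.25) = -36.19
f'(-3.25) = 21.50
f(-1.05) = -3.41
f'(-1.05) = 8.30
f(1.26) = -0.24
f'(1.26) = -5.56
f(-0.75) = -1.19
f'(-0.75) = 6.50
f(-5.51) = -100.10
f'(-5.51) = 35.06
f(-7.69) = -190.79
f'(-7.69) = 48.14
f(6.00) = -94.00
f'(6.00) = -34.00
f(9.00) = -223.00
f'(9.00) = -52.00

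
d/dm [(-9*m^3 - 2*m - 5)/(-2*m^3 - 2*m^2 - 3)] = (18*m^4 - 8*m^3 + 47*m^2 - 20*m + 6)/(4*m^6 + 8*m^5 + 4*m^4 + 12*m^3 + 12*m^2 + 9)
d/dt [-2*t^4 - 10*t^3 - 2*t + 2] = -8*t^3 - 30*t^2 - 2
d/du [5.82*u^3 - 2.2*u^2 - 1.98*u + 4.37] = 17.46*u^2 - 4.4*u - 1.98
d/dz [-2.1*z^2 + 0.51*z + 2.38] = 0.51 - 4.2*z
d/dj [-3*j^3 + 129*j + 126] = 129 - 9*j^2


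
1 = 1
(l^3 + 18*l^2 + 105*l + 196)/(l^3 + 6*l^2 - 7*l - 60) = (l^2 + 14*l + 49)/(l^2 + 2*l - 15)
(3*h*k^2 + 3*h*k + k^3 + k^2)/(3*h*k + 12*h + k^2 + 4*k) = k*(k + 1)/(k + 4)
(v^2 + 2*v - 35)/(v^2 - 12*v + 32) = (v^2 + 2*v - 35)/(v^2 - 12*v + 32)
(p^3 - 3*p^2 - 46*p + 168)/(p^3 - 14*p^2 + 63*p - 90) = (p^2 + 3*p - 28)/(p^2 - 8*p + 15)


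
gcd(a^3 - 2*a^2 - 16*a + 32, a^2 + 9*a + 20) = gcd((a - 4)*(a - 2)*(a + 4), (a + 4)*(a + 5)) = a + 4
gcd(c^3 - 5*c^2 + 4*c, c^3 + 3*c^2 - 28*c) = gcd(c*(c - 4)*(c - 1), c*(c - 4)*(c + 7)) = c^2 - 4*c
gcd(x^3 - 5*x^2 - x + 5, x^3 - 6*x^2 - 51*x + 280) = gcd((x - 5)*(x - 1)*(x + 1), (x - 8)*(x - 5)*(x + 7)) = x - 5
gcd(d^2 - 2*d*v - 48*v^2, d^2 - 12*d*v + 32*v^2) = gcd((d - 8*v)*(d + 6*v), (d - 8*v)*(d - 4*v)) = -d + 8*v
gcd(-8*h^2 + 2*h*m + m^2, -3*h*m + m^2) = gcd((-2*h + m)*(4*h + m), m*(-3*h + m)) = 1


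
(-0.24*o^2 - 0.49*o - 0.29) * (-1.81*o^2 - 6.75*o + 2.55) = 0.4344*o^4 + 2.5069*o^3 + 3.2204*o^2 + 0.708*o - 0.7395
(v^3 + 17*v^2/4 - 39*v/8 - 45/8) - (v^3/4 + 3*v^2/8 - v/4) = 3*v^3/4 + 31*v^2/8 - 37*v/8 - 45/8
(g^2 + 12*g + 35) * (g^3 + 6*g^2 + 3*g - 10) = g^5 + 18*g^4 + 110*g^3 + 236*g^2 - 15*g - 350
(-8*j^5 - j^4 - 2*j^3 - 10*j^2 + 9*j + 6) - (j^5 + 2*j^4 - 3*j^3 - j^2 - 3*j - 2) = -9*j^5 - 3*j^4 + j^3 - 9*j^2 + 12*j + 8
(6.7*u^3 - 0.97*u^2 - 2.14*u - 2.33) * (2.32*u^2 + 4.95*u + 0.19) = 15.544*u^5 + 30.9146*u^4 - 8.4933*u^3 - 16.1829*u^2 - 11.9401*u - 0.4427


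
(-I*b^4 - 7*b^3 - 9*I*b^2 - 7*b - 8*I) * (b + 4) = -I*b^5 - 7*b^4 - 4*I*b^4 - 28*b^3 - 9*I*b^3 - 7*b^2 - 36*I*b^2 - 28*b - 8*I*b - 32*I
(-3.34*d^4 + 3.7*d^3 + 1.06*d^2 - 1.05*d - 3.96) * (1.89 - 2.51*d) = 8.3834*d^5 - 15.5996*d^4 + 4.3324*d^3 + 4.6389*d^2 + 7.9551*d - 7.4844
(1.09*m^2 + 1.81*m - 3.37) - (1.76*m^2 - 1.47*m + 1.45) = -0.67*m^2 + 3.28*m - 4.82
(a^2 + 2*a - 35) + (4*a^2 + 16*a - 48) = 5*a^2 + 18*a - 83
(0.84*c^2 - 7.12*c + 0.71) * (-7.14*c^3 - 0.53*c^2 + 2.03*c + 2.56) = -5.9976*c^5 + 50.3916*c^4 + 0.4094*c^3 - 12.6795*c^2 - 16.7859*c + 1.8176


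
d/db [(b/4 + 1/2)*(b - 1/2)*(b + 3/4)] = 3*b^2/4 + 9*b/8 + 1/32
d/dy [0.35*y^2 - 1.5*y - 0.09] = 0.7*y - 1.5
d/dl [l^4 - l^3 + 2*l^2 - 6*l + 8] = 4*l^3 - 3*l^2 + 4*l - 6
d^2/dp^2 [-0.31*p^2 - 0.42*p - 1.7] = -0.620000000000000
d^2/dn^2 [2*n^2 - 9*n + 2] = 4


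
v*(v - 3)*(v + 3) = v^3 - 9*v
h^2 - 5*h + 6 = (h - 3)*(h - 2)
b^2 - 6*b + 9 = (b - 3)^2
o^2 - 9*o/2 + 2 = (o - 4)*(o - 1/2)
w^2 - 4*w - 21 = (w - 7)*(w + 3)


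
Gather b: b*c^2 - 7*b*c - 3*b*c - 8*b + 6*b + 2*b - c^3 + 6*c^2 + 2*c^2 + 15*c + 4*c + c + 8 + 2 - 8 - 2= b*(c^2 - 10*c) - c^3 + 8*c^2 + 20*c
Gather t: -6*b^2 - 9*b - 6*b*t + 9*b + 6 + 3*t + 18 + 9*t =-6*b^2 + t*(12 - 6*b) + 24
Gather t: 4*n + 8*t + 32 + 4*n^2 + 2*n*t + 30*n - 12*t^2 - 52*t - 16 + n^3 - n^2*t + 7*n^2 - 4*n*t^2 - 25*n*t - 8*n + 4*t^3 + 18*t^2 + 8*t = n^3 + 11*n^2 + 26*n + 4*t^3 + t^2*(6 - 4*n) + t*(-n^2 - 23*n - 36) + 16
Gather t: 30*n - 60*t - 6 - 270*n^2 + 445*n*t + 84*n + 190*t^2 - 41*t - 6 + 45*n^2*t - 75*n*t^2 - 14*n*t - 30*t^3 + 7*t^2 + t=-270*n^2 + 114*n - 30*t^3 + t^2*(197 - 75*n) + t*(45*n^2 + 431*n - 100) - 12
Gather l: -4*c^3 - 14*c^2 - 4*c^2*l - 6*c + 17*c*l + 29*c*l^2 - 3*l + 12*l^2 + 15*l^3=-4*c^3 - 14*c^2 - 6*c + 15*l^3 + l^2*(29*c + 12) + l*(-4*c^2 + 17*c - 3)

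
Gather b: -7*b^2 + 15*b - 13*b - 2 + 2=-7*b^2 + 2*b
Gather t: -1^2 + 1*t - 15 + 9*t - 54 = 10*t - 70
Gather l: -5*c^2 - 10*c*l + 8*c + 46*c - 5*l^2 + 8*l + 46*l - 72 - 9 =-5*c^2 + 54*c - 5*l^2 + l*(54 - 10*c) - 81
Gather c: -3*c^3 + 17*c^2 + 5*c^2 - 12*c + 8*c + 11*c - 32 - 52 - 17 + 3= -3*c^3 + 22*c^2 + 7*c - 98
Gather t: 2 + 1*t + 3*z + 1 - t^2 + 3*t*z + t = -t^2 + t*(3*z + 2) + 3*z + 3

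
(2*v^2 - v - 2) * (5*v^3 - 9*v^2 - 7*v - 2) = 10*v^5 - 23*v^4 - 15*v^3 + 21*v^2 + 16*v + 4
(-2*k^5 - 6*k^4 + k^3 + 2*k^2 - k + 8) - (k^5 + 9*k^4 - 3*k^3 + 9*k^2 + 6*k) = -3*k^5 - 15*k^4 + 4*k^3 - 7*k^2 - 7*k + 8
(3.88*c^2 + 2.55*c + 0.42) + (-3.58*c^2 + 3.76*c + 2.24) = 0.3*c^2 + 6.31*c + 2.66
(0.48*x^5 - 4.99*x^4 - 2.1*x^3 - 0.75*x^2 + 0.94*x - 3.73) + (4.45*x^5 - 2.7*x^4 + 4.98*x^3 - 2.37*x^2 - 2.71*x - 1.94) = 4.93*x^5 - 7.69*x^4 + 2.88*x^3 - 3.12*x^2 - 1.77*x - 5.67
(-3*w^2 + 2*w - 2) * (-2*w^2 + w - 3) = 6*w^4 - 7*w^3 + 15*w^2 - 8*w + 6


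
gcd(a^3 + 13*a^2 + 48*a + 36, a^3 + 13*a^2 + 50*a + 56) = 1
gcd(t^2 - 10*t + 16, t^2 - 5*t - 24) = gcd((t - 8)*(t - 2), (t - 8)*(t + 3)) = t - 8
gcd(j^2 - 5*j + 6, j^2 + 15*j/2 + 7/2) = 1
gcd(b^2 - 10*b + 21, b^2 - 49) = b - 7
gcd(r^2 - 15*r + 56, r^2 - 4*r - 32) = r - 8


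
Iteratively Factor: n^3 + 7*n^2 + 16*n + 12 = (n + 3)*(n^2 + 4*n + 4) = (n + 2)*(n + 3)*(n + 2)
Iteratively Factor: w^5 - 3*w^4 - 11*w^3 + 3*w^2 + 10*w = (w - 1)*(w^4 - 2*w^3 - 13*w^2 - 10*w) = (w - 5)*(w - 1)*(w^3 + 3*w^2 + 2*w) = (w - 5)*(w - 1)*(w + 1)*(w^2 + 2*w) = (w - 5)*(w - 1)*(w + 1)*(w + 2)*(w)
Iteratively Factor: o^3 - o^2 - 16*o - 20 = (o - 5)*(o^2 + 4*o + 4) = (o - 5)*(o + 2)*(o + 2)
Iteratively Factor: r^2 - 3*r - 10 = (r + 2)*(r - 5)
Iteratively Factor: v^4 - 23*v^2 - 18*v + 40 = (v + 2)*(v^3 - 2*v^2 - 19*v + 20) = (v - 1)*(v + 2)*(v^2 - v - 20) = (v - 5)*(v - 1)*(v + 2)*(v + 4)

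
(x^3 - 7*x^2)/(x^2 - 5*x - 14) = x^2/(x + 2)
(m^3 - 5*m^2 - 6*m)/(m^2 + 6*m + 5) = m*(m - 6)/(m + 5)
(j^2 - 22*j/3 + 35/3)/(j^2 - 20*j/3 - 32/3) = (-3*j^2 + 22*j - 35)/(-3*j^2 + 20*j + 32)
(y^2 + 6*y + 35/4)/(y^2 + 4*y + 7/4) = (2*y + 5)/(2*y + 1)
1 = 1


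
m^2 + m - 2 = (m - 1)*(m + 2)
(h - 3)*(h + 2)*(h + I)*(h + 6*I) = h^4 - h^3 + 7*I*h^3 - 12*h^2 - 7*I*h^2 + 6*h - 42*I*h + 36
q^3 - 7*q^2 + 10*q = q*(q - 5)*(q - 2)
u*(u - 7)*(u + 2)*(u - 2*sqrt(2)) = u^4 - 5*u^3 - 2*sqrt(2)*u^3 - 14*u^2 + 10*sqrt(2)*u^2 + 28*sqrt(2)*u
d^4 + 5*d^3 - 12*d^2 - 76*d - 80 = (d - 4)*(d + 2)^2*(d + 5)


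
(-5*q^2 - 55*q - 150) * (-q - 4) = 5*q^3 + 75*q^2 + 370*q + 600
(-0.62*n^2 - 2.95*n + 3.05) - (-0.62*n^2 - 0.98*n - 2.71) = 5.76 - 1.97*n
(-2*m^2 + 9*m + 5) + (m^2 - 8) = -m^2 + 9*m - 3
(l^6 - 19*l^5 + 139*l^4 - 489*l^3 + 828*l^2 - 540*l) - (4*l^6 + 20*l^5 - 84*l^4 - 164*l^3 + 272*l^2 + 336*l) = -3*l^6 - 39*l^5 + 223*l^4 - 325*l^3 + 556*l^2 - 876*l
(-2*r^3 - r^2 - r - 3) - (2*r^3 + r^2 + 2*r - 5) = -4*r^3 - 2*r^2 - 3*r + 2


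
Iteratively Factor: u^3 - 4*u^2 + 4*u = (u - 2)*(u^2 - 2*u) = (u - 2)^2*(u)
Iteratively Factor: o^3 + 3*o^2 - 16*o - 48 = (o + 4)*(o^2 - o - 12) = (o + 3)*(o + 4)*(o - 4)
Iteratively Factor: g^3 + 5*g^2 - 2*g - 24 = (g - 2)*(g^2 + 7*g + 12) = (g - 2)*(g + 4)*(g + 3)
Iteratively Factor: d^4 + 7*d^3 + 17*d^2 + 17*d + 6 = (d + 1)*(d^3 + 6*d^2 + 11*d + 6) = (d + 1)*(d + 2)*(d^2 + 4*d + 3) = (d + 1)*(d + 2)*(d + 3)*(d + 1)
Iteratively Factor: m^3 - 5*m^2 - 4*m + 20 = (m + 2)*(m^2 - 7*m + 10) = (m - 2)*(m + 2)*(m - 5)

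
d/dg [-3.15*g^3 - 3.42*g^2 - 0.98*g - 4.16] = -9.45*g^2 - 6.84*g - 0.98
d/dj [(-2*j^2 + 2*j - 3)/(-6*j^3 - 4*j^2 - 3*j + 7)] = (-12*j^4 + 24*j^3 - 40*j^2 - 52*j + 5)/(36*j^6 + 48*j^5 + 52*j^4 - 60*j^3 - 47*j^2 - 42*j + 49)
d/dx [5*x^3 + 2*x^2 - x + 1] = 15*x^2 + 4*x - 1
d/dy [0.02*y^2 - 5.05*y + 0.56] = 0.04*y - 5.05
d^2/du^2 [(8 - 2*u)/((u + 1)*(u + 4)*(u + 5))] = 12*(-u^5 - 2*u^4 + 83*u^3 + 556*u^2 + 1280*u + 1048)/(u^9 + 30*u^8 + 387*u^7 + 2800*u^6 + 12423*u^5 + 34710*u^4 + 60389*u^3 + 62460*u^2 + 34800*u + 8000)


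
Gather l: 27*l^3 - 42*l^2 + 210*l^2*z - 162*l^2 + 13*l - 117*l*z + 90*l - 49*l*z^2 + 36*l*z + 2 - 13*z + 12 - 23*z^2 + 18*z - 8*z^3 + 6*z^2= 27*l^3 + l^2*(210*z - 204) + l*(-49*z^2 - 81*z + 103) - 8*z^3 - 17*z^2 + 5*z + 14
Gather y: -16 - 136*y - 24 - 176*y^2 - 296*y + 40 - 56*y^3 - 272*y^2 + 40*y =-56*y^3 - 448*y^2 - 392*y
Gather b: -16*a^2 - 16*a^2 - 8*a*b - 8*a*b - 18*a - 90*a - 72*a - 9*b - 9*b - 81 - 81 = -32*a^2 - 180*a + b*(-16*a - 18) - 162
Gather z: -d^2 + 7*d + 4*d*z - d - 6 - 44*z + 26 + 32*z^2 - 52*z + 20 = -d^2 + 6*d + 32*z^2 + z*(4*d - 96) + 40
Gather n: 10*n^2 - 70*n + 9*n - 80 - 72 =10*n^2 - 61*n - 152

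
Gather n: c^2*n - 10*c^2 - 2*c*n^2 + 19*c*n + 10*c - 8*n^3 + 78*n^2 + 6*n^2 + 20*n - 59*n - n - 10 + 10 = -10*c^2 + 10*c - 8*n^3 + n^2*(84 - 2*c) + n*(c^2 + 19*c - 40)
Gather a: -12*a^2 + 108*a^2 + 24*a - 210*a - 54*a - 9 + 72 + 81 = 96*a^2 - 240*a + 144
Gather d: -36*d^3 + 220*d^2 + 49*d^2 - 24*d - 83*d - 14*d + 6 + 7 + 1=-36*d^3 + 269*d^2 - 121*d + 14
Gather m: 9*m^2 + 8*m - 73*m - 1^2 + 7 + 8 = 9*m^2 - 65*m + 14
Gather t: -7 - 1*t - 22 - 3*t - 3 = -4*t - 32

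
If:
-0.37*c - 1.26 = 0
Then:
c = -3.41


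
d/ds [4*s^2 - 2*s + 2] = 8*s - 2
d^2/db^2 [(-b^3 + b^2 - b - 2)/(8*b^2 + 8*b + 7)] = 2*(-136*b^3 - 720*b^2 - 363*b + 89)/(512*b^6 + 1536*b^5 + 2880*b^4 + 3200*b^3 + 2520*b^2 + 1176*b + 343)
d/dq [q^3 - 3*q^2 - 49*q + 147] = 3*q^2 - 6*q - 49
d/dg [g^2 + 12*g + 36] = 2*g + 12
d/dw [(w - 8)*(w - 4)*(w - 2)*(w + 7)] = 4*w^3 - 21*w^2 - 84*w + 328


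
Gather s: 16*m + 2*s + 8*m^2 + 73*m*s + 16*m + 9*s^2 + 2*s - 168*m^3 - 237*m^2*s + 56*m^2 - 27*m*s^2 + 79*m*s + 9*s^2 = -168*m^3 + 64*m^2 + 32*m + s^2*(18 - 27*m) + s*(-237*m^2 + 152*m + 4)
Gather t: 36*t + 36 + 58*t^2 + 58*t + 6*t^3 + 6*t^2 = 6*t^3 + 64*t^2 + 94*t + 36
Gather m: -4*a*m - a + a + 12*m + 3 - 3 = m*(12 - 4*a)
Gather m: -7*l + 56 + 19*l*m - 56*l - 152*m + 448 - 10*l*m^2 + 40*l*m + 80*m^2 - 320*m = -63*l + m^2*(80 - 10*l) + m*(59*l - 472) + 504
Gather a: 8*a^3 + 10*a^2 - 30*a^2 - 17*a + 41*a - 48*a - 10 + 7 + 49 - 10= 8*a^3 - 20*a^2 - 24*a + 36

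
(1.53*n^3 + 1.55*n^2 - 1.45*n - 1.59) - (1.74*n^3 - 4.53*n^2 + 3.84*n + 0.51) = -0.21*n^3 + 6.08*n^2 - 5.29*n - 2.1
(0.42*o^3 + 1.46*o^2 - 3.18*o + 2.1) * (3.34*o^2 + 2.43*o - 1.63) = 1.4028*o^5 + 5.897*o^4 - 7.758*o^3 - 3.0932*o^2 + 10.2864*o - 3.423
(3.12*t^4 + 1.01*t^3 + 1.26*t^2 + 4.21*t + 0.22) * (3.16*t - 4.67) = 9.8592*t^5 - 11.3788*t^4 - 0.7351*t^3 + 7.4194*t^2 - 18.9655*t - 1.0274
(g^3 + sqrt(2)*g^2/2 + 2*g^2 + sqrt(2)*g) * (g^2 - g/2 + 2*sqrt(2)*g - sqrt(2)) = g^5 + 3*g^4/2 + 5*sqrt(2)*g^4/2 + g^3 + 15*sqrt(2)*g^3/4 - 5*sqrt(2)*g^2/2 + 3*g^2 - 2*g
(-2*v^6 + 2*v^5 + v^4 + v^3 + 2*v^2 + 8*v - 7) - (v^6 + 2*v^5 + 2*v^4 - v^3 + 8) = -3*v^6 - v^4 + 2*v^3 + 2*v^2 + 8*v - 15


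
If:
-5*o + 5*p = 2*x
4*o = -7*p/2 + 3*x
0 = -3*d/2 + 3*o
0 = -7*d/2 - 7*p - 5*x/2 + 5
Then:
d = 320/1243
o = 160/1243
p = 460/1243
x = 750/1243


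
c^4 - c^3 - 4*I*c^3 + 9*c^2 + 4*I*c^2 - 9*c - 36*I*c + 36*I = (c - 1)*(c - 4*I)*(c - 3*I)*(c + 3*I)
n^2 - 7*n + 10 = (n - 5)*(n - 2)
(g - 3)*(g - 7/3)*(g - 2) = g^3 - 22*g^2/3 + 53*g/3 - 14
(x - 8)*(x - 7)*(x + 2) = x^3 - 13*x^2 + 26*x + 112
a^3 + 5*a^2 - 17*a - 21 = (a - 3)*(a + 1)*(a + 7)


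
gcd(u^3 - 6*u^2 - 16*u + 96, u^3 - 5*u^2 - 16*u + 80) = u^2 - 16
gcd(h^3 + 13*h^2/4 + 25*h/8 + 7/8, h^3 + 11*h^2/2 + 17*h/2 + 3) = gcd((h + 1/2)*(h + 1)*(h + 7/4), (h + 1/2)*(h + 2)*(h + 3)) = h + 1/2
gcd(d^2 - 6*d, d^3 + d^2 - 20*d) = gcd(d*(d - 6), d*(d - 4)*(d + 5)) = d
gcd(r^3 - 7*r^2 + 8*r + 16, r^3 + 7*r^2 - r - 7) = r + 1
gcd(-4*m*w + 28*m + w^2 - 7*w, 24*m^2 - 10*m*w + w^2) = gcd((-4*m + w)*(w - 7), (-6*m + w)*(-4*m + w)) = -4*m + w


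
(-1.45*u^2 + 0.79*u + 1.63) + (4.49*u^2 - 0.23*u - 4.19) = 3.04*u^2 + 0.56*u - 2.56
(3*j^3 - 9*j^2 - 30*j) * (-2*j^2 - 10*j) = -6*j^5 - 12*j^4 + 150*j^3 + 300*j^2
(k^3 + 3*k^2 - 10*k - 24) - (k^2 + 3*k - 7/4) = k^3 + 2*k^2 - 13*k - 89/4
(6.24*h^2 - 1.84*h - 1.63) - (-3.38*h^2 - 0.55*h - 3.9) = 9.62*h^2 - 1.29*h + 2.27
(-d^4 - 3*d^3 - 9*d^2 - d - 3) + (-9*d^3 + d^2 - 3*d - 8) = -d^4 - 12*d^3 - 8*d^2 - 4*d - 11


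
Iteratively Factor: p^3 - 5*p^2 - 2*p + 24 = (p - 4)*(p^2 - p - 6) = (p - 4)*(p + 2)*(p - 3)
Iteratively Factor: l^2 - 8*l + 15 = (l - 5)*(l - 3)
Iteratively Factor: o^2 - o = (o - 1)*(o)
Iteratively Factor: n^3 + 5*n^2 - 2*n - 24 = (n + 3)*(n^2 + 2*n - 8) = (n + 3)*(n + 4)*(n - 2)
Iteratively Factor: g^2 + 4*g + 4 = (g + 2)*(g + 2)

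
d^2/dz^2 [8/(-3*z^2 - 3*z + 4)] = 48*(3*z^2 + 3*z - 3*(2*z + 1)^2 - 4)/(3*z^2 + 3*z - 4)^3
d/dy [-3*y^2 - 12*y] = -6*y - 12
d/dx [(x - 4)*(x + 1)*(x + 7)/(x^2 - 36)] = (x^4 - 83*x^2 - 232*x + 900)/(x^4 - 72*x^2 + 1296)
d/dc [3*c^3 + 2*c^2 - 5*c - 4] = 9*c^2 + 4*c - 5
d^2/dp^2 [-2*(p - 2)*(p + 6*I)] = -4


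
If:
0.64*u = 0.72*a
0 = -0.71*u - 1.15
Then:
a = -1.44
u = -1.62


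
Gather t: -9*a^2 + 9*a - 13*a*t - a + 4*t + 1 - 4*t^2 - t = -9*a^2 + 8*a - 4*t^2 + t*(3 - 13*a) + 1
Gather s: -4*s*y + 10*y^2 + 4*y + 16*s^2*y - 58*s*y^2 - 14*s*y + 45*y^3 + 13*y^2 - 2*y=16*s^2*y + s*(-58*y^2 - 18*y) + 45*y^3 + 23*y^2 + 2*y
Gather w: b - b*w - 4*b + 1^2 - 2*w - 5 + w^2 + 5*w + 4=-3*b + w^2 + w*(3 - b)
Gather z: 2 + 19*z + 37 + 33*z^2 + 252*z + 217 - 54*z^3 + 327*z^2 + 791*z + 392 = -54*z^3 + 360*z^2 + 1062*z + 648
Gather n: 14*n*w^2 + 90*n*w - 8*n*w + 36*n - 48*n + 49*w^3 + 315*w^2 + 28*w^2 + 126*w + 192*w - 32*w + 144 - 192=n*(14*w^2 + 82*w - 12) + 49*w^3 + 343*w^2 + 286*w - 48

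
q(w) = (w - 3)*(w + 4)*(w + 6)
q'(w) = (w - 3)*(w + 4) + (w - 3)*(w + 6) + (w + 4)*(w + 6) = 3*w^2 + 14*w - 6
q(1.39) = -64.13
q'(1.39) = 19.26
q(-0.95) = -60.84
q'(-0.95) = -16.59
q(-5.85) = 2.46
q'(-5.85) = 14.77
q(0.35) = -73.20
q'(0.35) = -0.73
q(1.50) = -61.88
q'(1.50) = 21.75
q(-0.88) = -61.98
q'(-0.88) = -16.00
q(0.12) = -72.62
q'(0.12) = -4.28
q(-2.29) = -33.56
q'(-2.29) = -22.33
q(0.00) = -72.00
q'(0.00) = -6.00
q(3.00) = 0.00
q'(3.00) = 63.00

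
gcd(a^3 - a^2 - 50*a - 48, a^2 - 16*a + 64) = a - 8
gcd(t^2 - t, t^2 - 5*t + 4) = t - 1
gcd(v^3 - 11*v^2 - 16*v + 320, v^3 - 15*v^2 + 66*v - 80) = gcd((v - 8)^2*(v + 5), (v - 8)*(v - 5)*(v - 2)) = v - 8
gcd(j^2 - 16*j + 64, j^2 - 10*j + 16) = j - 8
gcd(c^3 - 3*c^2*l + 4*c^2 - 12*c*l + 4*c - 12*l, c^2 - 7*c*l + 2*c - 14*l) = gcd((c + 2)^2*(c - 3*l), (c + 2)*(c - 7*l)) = c + 2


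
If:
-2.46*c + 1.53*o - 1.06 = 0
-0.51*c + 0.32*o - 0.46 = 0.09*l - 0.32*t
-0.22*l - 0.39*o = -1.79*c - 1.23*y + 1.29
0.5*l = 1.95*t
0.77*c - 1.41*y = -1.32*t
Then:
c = 2.03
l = -28.83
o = 3.96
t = -7.39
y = -5.81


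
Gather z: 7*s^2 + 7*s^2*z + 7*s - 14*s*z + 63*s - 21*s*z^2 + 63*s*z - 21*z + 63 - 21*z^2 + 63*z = 7*s^2 + 70*s + z^2*(-21*s - 21) + z*(7*s^2 + 49*s + 42) + 63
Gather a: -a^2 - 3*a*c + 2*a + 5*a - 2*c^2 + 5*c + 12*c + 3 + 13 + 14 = -a^2 + a*(7 - 3*c) - 2*c^2 + 17*c + 30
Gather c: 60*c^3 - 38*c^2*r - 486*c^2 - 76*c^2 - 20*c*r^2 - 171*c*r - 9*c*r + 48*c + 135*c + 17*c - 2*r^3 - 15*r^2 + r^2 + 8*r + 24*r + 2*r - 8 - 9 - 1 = 60*c^3 + c^2*(-38*r - 562) + c*(-20*r^2 - 180*r + 200) - 2*r^3 - 14*r^2 + 34*r - 18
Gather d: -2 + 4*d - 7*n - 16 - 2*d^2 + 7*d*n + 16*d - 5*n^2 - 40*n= -2*d^2 + d*(7*n + 20) - 5*n^2 - 47*n - 18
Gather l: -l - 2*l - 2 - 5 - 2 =-3*l - 9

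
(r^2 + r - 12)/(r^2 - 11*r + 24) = (r + 4)/(r - 8)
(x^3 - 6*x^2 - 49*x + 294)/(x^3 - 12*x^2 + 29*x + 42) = (x + 7)/(x + 1)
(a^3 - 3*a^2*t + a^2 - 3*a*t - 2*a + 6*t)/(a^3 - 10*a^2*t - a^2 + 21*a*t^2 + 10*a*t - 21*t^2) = (-a - 2)/(-a + 7*t)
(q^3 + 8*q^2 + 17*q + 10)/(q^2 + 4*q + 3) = (q^2 + 7*q + 10)/(q + 3)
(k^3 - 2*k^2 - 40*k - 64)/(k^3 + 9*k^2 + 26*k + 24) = (k - 8)/(k + 3)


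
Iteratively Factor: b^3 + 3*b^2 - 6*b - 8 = (b - 2)*(b^2 + 5*b + 4) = (b - 2)*(b + 1)*(b + 4)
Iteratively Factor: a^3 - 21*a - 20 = (a + 4)*(a^2 - 4*a - 5) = (a - 5)*(a + 4)*(a + 1)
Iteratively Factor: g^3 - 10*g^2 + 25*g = (g - 5)*(g^2 - 5*g) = g*(g - 5)*(g - 5)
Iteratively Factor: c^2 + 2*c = (c + 2)*(c)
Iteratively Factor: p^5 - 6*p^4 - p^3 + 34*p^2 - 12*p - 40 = (p + 1)*(p^4 - 7*p^3 + 6*p^2 + 28*p - 40) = (p - 2)*(p + 1)*(p^3 - 5*p^2 - 4*p + 20) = (p - 2)*(p + 1)*(p + 2)*(p^2 - 7*p + 10) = (p - 2)^2*(p + 1)*(p + 2)*(p - 5)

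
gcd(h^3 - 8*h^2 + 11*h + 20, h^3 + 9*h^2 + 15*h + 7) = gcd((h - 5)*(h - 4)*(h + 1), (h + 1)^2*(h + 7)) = h + 1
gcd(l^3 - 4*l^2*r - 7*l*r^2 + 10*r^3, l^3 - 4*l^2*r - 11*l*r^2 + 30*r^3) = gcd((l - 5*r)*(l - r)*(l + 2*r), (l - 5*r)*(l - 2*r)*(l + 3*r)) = -l + 5*r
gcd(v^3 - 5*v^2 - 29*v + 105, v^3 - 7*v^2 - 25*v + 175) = v^2 - 2*v - 35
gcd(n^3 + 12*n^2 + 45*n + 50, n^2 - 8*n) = 1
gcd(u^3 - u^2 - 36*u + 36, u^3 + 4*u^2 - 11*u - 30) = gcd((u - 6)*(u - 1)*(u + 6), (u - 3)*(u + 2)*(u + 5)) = 1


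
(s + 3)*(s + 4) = s^2 + 7*s + 12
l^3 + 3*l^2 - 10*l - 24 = (l - 3)*(l + 2)*(l + 4)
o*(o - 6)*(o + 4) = o^3 - 2*o^2 - 24*o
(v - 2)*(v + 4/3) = v^2 - 2*v/3 - 8/3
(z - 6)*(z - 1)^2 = z^3 - 8*z^2 + 13*z - 6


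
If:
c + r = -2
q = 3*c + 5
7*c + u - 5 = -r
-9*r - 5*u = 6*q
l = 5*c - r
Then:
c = 47/21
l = 108/7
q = 82/7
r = -89/21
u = -45/7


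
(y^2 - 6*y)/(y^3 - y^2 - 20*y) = (6 - y)/(-y^2 + y + 20)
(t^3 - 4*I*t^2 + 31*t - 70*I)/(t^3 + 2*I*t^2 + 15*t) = (t^2 - 9*I*t - 14)/(t*(t - 3*I))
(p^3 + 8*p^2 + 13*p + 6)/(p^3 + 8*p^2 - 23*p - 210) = (p^2 + 2*p + 1)/(p^2 + 2*p - 35)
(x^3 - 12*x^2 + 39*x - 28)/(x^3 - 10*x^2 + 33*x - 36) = (x^2 - 8*x + 7)/(x^2 - 6*x + 9)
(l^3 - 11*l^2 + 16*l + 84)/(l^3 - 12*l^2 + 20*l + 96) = (l - 7)/(l - 8)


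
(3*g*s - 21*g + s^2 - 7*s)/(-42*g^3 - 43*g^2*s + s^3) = (-3*g*s + 21*g - s^2 + 7*s)/(42*g^3 + 43*g^2*s - s^3)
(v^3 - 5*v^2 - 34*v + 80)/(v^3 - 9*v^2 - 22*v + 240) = (v - 2)/(v - 6)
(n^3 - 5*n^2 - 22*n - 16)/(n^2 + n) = n - 6 - 16/n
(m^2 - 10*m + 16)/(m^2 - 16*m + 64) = (m - 2)/(m - 8)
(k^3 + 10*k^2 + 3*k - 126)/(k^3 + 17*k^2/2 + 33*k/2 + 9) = 2*(k^2 + 4*k - 21)/(2*k^2 + 5*k + 3)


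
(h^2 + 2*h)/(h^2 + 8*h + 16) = h*(h + 2)/(h^2 + 8*h + 16)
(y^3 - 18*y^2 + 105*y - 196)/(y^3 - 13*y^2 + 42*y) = (y^2 - 11*y + 28)/(y*(y - 6))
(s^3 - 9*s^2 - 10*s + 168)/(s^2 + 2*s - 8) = (s^2 - 13*s + 42)/(s - 2)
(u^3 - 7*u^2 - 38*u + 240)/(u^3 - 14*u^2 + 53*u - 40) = (u + 6)/(u - 1)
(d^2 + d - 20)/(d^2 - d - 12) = (d + 5)/(d + 3)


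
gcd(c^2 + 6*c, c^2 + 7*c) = c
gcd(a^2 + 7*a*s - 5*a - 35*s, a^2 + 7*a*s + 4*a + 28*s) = a + 7*s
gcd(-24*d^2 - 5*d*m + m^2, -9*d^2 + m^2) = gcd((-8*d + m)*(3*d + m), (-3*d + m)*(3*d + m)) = 3*d + m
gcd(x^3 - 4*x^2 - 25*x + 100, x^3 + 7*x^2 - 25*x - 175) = x^2 - 25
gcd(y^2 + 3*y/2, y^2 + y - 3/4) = y + 3/2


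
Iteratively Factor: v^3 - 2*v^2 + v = (v)*(v^2 - 2*v + 1) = v*(v - 1)*(v - 1)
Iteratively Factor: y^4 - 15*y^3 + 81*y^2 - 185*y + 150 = (y - 2)*(y^3 - 13*y^2 + 55*y - 75) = (y - 5)*(y - 2)*(y^2 - 8*y + 15) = (y - 5)*(y - 3)*(y - 2)*(y - 5)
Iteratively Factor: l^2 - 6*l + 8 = (l - 2)*(l - 4)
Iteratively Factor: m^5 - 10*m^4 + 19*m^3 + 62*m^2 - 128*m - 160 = (m + 2)*(m^4 - 12*m^3 + 43*m^2 - 24*m - 80) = (m - 4)*(m + 2)*(m^3 - 8*m^2 + 11*m + 20) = (m - 5)*(m - 4)*(m + 2)*(m^2 - 3*m - 4) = (m - 5)*(m - 4)^2*(m + 2)*(m + 1)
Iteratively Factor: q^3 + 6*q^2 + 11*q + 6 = (q + 2)*(q^2 + 4*q + 3) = (q + 1)*(q + 2)*(q + 3)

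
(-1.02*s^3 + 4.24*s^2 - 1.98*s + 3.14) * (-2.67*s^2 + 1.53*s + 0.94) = 2.7234*s^5 - 12.8814*s^4 + 10.815*s^3 - 7.4276*s^2 + 2.943*s + 2.9516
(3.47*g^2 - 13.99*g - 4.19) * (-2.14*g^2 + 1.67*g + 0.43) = -7.4258*g^4 + 35.7335*g^3 - 12.9046*g^2 - 13.013*g - 1.8017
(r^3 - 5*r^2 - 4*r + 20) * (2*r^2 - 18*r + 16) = 2*r^5 - 28*r^4 + 98*r^3 + 32*r^2 - 424*r + 320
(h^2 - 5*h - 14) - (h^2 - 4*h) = -h - 14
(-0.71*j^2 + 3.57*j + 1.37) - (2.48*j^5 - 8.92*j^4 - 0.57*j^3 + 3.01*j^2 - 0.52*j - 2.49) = -2.48*j^5 + 8.92*j^4 + 0.57*j^3 - 3.72*j^2 + 4.09*j + 3.86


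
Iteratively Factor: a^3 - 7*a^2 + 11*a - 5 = (a - 1)*(a^2 - 6*a + 5) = (a - 1)^2*(a - 5)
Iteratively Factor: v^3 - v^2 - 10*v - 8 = (v + 2)*(v^2 - 3*v - 4) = (v + 1)*(v + 2)*(v - 4)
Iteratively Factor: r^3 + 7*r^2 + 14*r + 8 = (r + 1)*(r^2 + 6*r + 8) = (r + 1)*(r + 4)*(r + 2)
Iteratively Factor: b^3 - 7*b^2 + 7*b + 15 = (b - 3)*(b^2 - 4*b - 5) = (b - 5)*(b - 3)*(b + 1)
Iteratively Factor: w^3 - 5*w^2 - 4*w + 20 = (w - 5)*(w^2 - 4) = (w - 5)*(w - 2)*(w + 2)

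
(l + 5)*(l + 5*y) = l^2 + 5*l*y + 5*l + 25*y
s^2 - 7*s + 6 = (s - 6)*(s - 1)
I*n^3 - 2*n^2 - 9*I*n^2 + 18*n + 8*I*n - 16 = (n - 8)*(n + 2*I)*(I*n - I)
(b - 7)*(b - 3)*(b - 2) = b^3 - 12*b^2 + 41*b - 42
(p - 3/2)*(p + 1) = p^2 - p/2 - 3/2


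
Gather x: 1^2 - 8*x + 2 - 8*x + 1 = 4 - 16*x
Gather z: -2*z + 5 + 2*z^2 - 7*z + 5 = 2*z^2 - 9*z + 10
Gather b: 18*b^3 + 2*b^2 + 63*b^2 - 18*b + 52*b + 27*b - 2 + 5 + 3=18*b^3 + 65*b^2 + 61*b + 6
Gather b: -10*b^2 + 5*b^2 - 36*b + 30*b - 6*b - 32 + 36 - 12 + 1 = -5*b^2 - 12*b - 7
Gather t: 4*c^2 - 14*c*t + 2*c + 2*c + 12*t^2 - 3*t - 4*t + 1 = 4*c^2 + 4*c + 12*t^2 + t*(-14*c - 7) + 1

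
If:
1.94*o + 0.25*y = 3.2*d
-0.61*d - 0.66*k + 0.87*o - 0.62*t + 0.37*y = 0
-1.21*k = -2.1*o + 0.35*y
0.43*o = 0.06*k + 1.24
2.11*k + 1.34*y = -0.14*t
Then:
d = 1.38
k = 14.36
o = 4.89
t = -21.91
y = -20.33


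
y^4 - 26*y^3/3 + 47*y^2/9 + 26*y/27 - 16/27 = (y - 8)*(y - 2/3)*(y - 1/3)*(y + 1/3)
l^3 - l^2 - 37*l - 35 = (l - 7)*(l + 1)*(l + 5)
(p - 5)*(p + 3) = p^2 - 2*p - 15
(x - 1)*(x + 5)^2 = x^3 + 9*x^2 + 15*x - 25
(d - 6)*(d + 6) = d^2 - 36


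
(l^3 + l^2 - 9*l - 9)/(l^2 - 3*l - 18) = (l^2 - 2*l - 3)/(l - 6)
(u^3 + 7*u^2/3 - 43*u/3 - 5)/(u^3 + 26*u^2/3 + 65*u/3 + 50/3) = (3*u^2 - 8*u - 3)/(3*u^2 + 11*u + 10)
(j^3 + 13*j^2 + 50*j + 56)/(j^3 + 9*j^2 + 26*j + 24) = (j + 7)/(j + 3)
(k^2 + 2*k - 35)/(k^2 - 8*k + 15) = (k + 7)/(k - 3)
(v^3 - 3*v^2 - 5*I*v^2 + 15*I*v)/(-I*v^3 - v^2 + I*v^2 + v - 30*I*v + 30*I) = v*(I*v^2 + v*(5 - 3*I) - 15)/(v^3 - v^2*(1 + I) + v*(30 + I) - 30)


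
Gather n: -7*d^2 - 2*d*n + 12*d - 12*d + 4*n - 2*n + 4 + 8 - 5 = -7*d^2 + n*(2 - 2*d) + 7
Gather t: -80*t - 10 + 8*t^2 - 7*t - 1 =8*t^2 - 87*t - 11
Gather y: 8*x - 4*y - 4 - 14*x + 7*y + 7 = -6*x + 3*y + 3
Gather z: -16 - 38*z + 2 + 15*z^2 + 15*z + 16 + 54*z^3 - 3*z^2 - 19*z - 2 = 54*z^3 + 12*z^2 - 42*z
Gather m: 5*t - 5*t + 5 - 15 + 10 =0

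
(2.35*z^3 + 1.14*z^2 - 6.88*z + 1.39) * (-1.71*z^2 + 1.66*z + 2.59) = -4.0185*z^5 + 1.9516*z^4 + 19.7437*z^3 - 10.8451*z^2 - 15.5118*z + 3.6001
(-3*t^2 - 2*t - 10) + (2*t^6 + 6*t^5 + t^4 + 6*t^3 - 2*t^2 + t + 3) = 2*t^6 + 6*t^5 + t^4 + 6*t^3 - 5*t^2 - t - 7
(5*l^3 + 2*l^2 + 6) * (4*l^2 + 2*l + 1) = 20*l^5 + 18*l^4 + 9*l^3 + 26*l^2 + 12*l + 6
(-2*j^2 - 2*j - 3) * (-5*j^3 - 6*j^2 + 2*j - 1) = 10*j^5 + 22*j^4 + 23*j^3 + 16*j^2 - 4*j + 3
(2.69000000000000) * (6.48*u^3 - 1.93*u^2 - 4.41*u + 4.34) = 17.4312*u^3 - 5.1917*u^2 - 11.8629*u + 11.6746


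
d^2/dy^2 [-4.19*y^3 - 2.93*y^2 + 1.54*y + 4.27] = -25.14*y - 5.86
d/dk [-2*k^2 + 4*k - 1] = 4 - 4*k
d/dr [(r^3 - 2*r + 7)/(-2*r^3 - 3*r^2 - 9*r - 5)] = (-3*r^4 - 26*r^3 + 21*r^2 + 42*r + 73)/(4*r^6 + 12*r^5 + 45*r^4 + 74*r^3 + 111*r^2 + 90*r + 25)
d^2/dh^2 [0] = 0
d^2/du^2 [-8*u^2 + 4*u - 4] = -16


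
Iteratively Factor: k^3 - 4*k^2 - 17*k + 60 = (k - 5)*(k^2 + k - 12) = (k - 5)*(k - 3)*(k + 4)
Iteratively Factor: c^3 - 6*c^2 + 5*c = (c)*(c^2 - 6*c + 5) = c*(c - 5)*(c - 1)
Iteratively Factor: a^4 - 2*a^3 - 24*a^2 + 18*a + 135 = (a - 5)*(a^3 + 3*a^2 - 9*a - 27) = (a - 5)*(a + 3)*(a^2 - 9) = (a - 5)*(a - 3)*(a + 3)*(a + 3)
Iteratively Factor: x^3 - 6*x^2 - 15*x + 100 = (x + 4)*(x^2 - 10*x + 25) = (x - 5)*(x + 4)*(x - 5)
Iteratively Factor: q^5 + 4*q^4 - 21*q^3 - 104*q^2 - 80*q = (q + 4)*(q^4 - 21*q^2 - 20*q) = q*(q + 4)*(q^3 - 21*q - 20) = q*(q - 5)*(q + 4)*(q^2 + 5*q + 4) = q*(q - 5)*(q + 4)^2*(q + 1)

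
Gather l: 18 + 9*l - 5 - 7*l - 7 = 2*l + 6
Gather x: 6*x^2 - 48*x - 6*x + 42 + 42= 6*x^2 - 54*x + 84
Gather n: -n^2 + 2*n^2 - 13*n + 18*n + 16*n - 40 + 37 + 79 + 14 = n^2 + 21*n + 90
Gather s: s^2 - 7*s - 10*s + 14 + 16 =s^2 - 17*s + 30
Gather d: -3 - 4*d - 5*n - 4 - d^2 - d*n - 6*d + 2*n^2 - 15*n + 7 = -d^2 + d*(-n - 10) + 2*n^2 - 20*n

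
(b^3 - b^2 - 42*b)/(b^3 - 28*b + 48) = b*(b - 7)/(b^2 - 6*b + 8)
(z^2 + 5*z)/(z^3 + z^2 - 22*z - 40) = z*(z + 5)/(z^3 + z^2 - 22*z - 40)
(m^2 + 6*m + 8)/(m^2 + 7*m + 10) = (m + 4)/(m + 5)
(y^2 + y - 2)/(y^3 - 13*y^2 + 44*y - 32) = (y + 2)/(y^2 - 12*y + 32)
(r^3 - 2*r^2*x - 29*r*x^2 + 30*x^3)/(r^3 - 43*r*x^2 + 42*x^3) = (r + 5*x)/(r + 7*x)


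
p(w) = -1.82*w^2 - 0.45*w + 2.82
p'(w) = -3.64*w - 0.45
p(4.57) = -37.25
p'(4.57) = -17.08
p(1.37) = -1.21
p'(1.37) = -5.44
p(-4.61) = -33.78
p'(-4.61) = 16.33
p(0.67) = 1.70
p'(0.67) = -2.89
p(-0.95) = 1.60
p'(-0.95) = 3.01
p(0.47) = 2.21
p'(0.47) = -2.16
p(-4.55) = -32.81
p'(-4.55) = 16.11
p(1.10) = 0.12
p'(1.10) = -4.45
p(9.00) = -148.65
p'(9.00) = -33.21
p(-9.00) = -140.55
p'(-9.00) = 32.31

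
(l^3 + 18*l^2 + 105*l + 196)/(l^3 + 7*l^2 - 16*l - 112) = (l + 7)/(l - 4)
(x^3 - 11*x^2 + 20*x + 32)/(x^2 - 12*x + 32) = x + 1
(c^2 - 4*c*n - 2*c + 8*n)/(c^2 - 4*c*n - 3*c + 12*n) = (c - 2)/(c - 3)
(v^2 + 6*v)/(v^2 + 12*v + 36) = v/(v + 6)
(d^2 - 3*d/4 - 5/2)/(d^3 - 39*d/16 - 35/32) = 8*(d - 2)/(8*d^2 - 10*d - 7)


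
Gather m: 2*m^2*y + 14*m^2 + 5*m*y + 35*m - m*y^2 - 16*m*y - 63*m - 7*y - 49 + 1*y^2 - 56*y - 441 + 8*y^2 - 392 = m^2*(2*y + 14) + m*(-y^2 - 11*y - 28) + 9*y^2 - 63*y - 882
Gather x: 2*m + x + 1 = 2*m + x + 1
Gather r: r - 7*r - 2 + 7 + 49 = 54 - 6*r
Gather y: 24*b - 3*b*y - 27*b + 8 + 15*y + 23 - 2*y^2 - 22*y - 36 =-3*b - 2*y^2 + y*(-3*b - 7) - 5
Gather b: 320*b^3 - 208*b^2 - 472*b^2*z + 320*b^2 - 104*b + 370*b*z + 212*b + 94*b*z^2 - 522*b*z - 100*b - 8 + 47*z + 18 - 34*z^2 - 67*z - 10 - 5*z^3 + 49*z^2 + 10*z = 320*b^3 + b^2*(112 - 472*z) + b*(94*z^2 - 152*z + 8) - 5*z^3 + 15*z^2 - 10*z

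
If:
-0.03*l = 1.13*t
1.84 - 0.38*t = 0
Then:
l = -182.39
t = 4.84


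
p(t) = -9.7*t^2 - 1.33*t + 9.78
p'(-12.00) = 231.47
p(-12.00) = -1371.06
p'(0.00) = -1.33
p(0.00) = 9.78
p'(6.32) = -123.94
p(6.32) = -386.07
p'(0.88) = -18.40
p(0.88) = 1.10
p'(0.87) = -18.21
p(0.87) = 1.28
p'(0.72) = -15.30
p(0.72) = 3.79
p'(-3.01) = 57.06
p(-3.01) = -74.10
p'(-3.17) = 60.17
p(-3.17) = -83.48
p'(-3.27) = 62.11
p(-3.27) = -89.59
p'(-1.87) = 34.95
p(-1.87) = -21.65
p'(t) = -19.4*t - 1.33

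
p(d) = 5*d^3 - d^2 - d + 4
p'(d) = 15*d^2 - 2*d - 1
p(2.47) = 70.78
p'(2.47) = 85.57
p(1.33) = 12.66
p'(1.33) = 22.87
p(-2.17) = -49.63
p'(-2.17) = 73.97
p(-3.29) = -181.59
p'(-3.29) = 167.94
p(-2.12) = -46.02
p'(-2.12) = 70.66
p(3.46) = 195.68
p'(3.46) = 171.65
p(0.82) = 5.26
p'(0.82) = 7.45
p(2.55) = 77.85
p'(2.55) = 91.44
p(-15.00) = -17081.00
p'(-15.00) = 3404.00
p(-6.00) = -1106.00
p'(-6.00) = 551.00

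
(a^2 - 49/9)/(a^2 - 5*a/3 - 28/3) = (a - 7/3)/(a - 4)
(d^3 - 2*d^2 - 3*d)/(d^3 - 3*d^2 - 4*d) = (d - 3)/(d - 4)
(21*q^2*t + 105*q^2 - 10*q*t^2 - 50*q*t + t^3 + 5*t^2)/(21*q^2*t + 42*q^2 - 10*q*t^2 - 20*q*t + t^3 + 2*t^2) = (t + 5)/(t + 2)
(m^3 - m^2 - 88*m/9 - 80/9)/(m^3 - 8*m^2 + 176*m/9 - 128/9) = (9*m^2 + 27*m + 20)/(9*m^2 - 36*m + 32)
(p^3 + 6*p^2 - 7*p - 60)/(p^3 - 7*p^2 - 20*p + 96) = (p + 5)/(p - 8)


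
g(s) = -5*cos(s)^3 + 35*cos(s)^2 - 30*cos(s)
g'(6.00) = 6.53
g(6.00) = -0.96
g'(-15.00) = -59.72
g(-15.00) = 45.18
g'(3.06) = 9.35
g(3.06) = 69.62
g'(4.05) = -62.08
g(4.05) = 32.85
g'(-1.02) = 2.15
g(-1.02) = -6.83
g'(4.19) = -59.50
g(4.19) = 24.30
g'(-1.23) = -7.80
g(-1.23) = -6.30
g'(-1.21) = -6.70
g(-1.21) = -6.45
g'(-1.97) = -54.80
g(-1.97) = 17.24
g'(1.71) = 39.61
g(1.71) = 4.85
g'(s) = 15*sin(s)*cos(s)^2 - 70*sin(s)*cos(s) + 30*sin(s)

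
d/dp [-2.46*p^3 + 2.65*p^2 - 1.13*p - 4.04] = -7.38*p^2 + 5.3*p - 1.13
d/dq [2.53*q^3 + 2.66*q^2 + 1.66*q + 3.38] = 7.59*q^2 + 5.32*q + 1.66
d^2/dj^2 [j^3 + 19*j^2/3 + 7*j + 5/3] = 6*j + 38/3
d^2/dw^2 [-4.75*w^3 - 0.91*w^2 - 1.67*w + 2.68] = -28.5*w - 1.82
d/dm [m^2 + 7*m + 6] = 2*m + 7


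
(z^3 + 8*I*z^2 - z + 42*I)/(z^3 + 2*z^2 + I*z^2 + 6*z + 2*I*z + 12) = (z + 7*I)/(z + 2)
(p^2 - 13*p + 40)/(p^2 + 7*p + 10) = (p^2 - 13*p + 40)/(p^2 + 7*p + 10)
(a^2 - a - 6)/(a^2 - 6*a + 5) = (a^2 - a - 6)/(a^2 - 6*a + 5)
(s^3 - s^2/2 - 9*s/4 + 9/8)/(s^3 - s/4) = (4*s^2 - 9)/(2*s*(2*s + 1))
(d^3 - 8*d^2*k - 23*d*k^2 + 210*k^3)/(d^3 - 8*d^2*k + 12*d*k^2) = (d^2 - 2*d*k - 35*k^2)/(d*(d - 2*k))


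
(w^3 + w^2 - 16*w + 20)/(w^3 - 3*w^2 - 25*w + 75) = (w^2 - 4*w + 4)/(w^2 - 8*w + 15)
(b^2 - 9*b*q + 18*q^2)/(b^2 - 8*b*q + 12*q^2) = (-b + 3*q)/(-b + 2*q)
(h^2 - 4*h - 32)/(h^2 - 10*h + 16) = (h + 4)/(h - 2)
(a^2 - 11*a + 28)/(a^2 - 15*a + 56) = (a - 4)/(a - 8)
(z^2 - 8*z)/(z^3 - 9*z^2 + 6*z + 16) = z/(z^2 - z - 2)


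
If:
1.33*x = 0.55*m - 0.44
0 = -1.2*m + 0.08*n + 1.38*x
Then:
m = 2.41818181818182*x + 0.8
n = 19.0227272727273*x + 12.0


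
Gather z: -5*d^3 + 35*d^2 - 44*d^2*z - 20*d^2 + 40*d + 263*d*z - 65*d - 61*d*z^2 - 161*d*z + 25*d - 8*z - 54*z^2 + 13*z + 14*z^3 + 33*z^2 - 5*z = -5*d^3 + 15*d^2 + 14*z^3 + z^2*(-61*d - 21) + z*(-44*d^2 + 102*d)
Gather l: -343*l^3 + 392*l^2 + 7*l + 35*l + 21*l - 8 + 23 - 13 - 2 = -343*l^3 + 392*l^2 + 63*l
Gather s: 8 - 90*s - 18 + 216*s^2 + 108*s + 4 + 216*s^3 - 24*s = 216*s^3 + 216*s^2 - 6*s - 6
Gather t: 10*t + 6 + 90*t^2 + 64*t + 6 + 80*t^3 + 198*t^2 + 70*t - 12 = 80*t^3 + 288*t^2 + 144*t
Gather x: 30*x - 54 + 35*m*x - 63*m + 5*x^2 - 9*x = -63*m + 5*x^2 + x*(35*m + 21) - 54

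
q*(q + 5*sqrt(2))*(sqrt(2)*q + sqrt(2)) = sqrt(2)*q^3 + sqrt(2)*q^2 + 10*q^2 + 10*q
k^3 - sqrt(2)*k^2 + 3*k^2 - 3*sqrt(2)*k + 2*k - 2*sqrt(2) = (k + 1)*(k + 2)*(k - sqrt(2))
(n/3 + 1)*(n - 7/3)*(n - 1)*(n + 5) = n^4/3 + 14*n^3/9 - 28*n^2/9 - 94*n/9 + 35/3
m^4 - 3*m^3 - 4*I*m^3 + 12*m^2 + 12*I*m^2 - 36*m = m*(m - 3)*(m - 6*I)*(m + 2*I)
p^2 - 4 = (p - 2)*(p + 2)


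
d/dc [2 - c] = -1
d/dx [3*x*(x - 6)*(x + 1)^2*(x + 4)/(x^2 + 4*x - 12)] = 3*(3*x^6 + 16*x^5 - 87*x^4 - 216*x^3 + 796*x^2 + 1200*x + 288)/(x^4 + 8*x^3 - 8*x^2 - 96*x + 144)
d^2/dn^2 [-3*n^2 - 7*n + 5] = -6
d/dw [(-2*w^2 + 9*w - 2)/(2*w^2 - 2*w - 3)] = (-14*w^2 + 20*w - 31)/(4*w^4 - 8*w^3 - 8*w^2 + 12*w + 9)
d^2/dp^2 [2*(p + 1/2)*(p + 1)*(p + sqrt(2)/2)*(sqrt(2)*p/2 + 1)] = 12*sqrt(2)*p^2 + 9*sqrt(2)*p + 18*p + 3*sqrt(2) + 9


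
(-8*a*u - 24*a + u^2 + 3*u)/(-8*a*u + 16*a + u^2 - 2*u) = (u + 3)/(u - 2)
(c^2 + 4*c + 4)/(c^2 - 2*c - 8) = (c + 2)/(c - 4)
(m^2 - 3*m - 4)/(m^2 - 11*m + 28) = (m + 1)/(m - 7)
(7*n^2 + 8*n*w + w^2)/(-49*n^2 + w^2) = (n + w)/(-7*n + w)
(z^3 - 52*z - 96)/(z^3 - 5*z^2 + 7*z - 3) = (z^3 - 52*z - 96)/(z^3 - 5*z^2 + 7*z - 3)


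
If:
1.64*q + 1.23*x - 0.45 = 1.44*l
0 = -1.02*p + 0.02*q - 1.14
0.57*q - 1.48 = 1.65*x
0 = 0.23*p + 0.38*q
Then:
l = -0.12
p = -1.10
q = 0.67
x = -0.67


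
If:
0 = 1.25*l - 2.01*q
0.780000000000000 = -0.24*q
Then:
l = -5.23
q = -3.25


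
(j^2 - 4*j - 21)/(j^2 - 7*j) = (j + 3)/j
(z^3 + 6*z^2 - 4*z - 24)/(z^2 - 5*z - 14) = (z^2 + 4*z - 12)/(z - 7)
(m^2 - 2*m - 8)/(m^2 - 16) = (m + 2)/(m + 4)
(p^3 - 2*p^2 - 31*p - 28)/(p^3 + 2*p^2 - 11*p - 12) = (p - 7)/(p - 3)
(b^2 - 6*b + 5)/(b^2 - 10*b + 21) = (b^2 - 6*b + 5)/(b^2 - 10*b + 21)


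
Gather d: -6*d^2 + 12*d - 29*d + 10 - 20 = -6*d^2 - 17*d - 10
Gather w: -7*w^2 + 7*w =-7*w^2 + 7*w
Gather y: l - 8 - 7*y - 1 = l - 7*y - 9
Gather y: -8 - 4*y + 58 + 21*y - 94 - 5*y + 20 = 12*y - 24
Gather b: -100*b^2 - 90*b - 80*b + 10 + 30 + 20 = -100*b^2 - 170*b + 60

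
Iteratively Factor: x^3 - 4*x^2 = (x)*(x^2 - 4*x) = x^2*(x - 4)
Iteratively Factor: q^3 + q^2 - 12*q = (q - 3)*(q^2 + 4*q) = q*(q - 3)*(q + 4)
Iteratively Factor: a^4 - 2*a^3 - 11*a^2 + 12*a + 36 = (a - 3)*(a^3 + a^2 - 8*a - 12) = (a - 3)*(a + 2)*(a^2 - a - 6) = (a - 3)*(a + 2)^2*(a - 3)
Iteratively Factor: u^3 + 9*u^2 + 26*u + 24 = (u + 2)*(u^2 + 7*u + 12) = (u + 2)*(u + 3)*(u + 4)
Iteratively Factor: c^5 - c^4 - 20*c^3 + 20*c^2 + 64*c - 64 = (c + 4)*(c^4 - 5*c^3 + 20*c - 16) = (c - 1)*(c + 4)*(c^3 - 4*c^2 - 4*c + 16) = (c - 1)*(c + 2)*(c + 4)*(c^2 - 6*c + 8) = (c - 2)*(c - 1)*(c + 2)*(c + 4)*(c - 4)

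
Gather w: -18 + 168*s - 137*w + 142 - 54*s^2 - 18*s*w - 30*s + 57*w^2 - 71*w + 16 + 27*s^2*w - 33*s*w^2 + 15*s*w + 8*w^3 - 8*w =-54*s^2 + 138*s + 8*w^3 + w^2*(57 - 33*s) + w*(27*s^2 - 3*s - 216) + 140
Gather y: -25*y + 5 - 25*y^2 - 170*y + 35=-25*y^2 - 195*y + 40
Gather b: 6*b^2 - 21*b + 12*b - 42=6*b^2 - 9*b - 42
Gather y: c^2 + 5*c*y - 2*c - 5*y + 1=c^2 - 2*c + y*(5*c - 5) + 1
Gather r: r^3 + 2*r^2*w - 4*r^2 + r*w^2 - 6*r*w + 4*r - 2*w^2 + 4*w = r^3 + r^2*(2*w - 4) + r*(w^2 - 6*w + 4) - 2*w^2 + 4*w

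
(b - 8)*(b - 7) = b^2 - 15*b + 56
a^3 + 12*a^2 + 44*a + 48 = (a + 2)*(a + 4)*(a + 6)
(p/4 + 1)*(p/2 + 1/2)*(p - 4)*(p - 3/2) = p^4/8 - p^3/16 - 35*p^2/16 + p + 3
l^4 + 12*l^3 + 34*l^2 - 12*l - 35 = (l - 1)*(l + 1)*(l + 5)*(l + 7)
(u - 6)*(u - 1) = u^2 - 7*u + 6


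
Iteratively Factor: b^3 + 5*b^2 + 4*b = (b + 1)*(b^2 + 4*b) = (b + 1)*(b + 4)*(b)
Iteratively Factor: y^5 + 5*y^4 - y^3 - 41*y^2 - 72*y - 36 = (y - 3)*(y^4 + 8*y^3 + 23*y^2 + 28*y + 12) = (y - 3)*(y + 2)*(y^3 + 6*y^2 + 11*y + 6) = (y - 3)*(y + 1)*(y + 2)*(y^2 + 5*y + 6) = (y - 3)*(y + 1)*(y + 2)^2*(y + 3)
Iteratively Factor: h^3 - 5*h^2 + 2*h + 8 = (h + 1)*(h^2 - 6*h + 8) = (h - 4)*(h + 1)*(h - 2)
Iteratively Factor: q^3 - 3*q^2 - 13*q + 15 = (q - 1)*(q^2 - 2*q - 15) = (q - 5)*(q - 1)*(q + 3)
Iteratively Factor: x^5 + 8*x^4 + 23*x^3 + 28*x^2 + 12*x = (x)*(x^4 + 8*x^3 + 23*x^2 + 28*x + 12) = x*(x + 2)*(x^3 + 6*x^2 + 11*x + 6) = x*(x + 1)*(x + 2)*(x^2 + 5*x + 6) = x*(x + 1)*(x + 2)*(x + 3)*(x + 2)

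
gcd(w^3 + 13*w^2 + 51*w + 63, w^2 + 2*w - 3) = w + 3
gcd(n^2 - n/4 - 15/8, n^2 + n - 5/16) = n + 5/4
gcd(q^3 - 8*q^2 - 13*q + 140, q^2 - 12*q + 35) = q^2 - 12*q + 35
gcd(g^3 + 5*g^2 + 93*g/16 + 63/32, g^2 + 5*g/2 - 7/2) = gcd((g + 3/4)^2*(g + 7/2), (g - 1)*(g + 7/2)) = g + 7/2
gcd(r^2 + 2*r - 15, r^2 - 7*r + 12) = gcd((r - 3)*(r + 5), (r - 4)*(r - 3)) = r - 3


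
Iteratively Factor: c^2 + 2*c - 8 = (c - 2)*(c + 4)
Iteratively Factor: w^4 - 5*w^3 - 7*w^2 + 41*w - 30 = (w + 3)*(w^3 - 8*w^2 + 17*w - 10) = (w - 2)*(w + 3)*(w^2 - 6*w + 5) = (w - 5)*(w - 2)*(w + 3)*(w - 1)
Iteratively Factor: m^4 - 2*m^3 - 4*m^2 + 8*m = (m - 2)*(m^3 - 4*m) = m*(m - 2)*(m^2 - 4) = m*(m - 2)^2*(m + 2)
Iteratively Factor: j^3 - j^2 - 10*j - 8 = (j + 1)*(j^2 - 2*j - 8) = (j + 1)*(j + 2)*(j - 4)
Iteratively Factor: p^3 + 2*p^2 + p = (p)*(p^2 + 2*p + 1) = p*(p + 1)*(p + 1)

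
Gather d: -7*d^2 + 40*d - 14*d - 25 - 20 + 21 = -7*d^2 + 26*d - 24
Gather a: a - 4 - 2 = a - 6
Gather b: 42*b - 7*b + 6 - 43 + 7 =35*b - 30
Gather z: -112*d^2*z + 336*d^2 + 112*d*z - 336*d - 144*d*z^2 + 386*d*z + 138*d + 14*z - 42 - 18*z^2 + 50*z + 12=336*d^2 - 198*d + z^2*(-144*d - 18) + z*(-112*d^2 + 498*d + 64) - 30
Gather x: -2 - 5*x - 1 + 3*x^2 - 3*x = 3*x^2 - 8*x - 3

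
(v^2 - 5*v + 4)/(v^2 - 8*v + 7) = (v - 4)/(v - 7)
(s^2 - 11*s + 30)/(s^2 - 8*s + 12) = (s - 5)/(s - 2)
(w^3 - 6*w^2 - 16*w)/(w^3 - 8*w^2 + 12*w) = (w^2 - 6*w - 16)/(w^2 - 8*w + 12)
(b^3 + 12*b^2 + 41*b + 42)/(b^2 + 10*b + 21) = b + 2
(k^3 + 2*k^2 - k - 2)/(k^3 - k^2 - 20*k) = (-k^3 - 2*k^2 + k + 2)/(k*(-k^2 + k + 20))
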